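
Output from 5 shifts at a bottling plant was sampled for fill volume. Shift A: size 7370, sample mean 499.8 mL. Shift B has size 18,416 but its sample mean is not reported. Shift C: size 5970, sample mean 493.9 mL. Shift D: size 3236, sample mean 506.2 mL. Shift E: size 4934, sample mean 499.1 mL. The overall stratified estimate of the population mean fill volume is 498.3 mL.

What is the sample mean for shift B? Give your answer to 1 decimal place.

497.5

Σ Nₕx̄ₕ = N·μ, so 18416·x̄_B = 39926·498.3 − (7370·499.8 + 5970·493.9 + 3236·506.2 + 4934·499.1).
= 19895125.8 − 10732731.6 = 9162394.2.
x̄_B = 9162394.2 / 18416 = 497.524... → 497.5.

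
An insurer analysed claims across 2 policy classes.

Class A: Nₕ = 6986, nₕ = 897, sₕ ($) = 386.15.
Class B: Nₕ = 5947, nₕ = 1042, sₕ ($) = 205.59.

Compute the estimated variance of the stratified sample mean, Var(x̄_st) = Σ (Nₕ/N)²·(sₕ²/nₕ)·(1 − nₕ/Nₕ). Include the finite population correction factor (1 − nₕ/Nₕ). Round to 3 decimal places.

49.350

N = 12933. Term for each stratum: Wₕ²sₕ²/nₕ·(1−nₕ/Nₕ).
Var(x̄_st) = 42.276170 + 7.074156 = 49.350326 → 49.350.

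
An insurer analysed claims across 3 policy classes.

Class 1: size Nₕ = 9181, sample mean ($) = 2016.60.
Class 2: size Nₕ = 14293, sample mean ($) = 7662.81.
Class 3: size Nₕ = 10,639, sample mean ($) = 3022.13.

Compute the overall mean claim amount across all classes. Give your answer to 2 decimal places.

4695.90

N = 34113; weights Wₕ = Nₕ/N = (0.2691, 0.4190, 0.3119).
x̄_st = Σ Wₕ·x̄ₕ = 0.2691·2016.60 + 0.4190·7662.81 + 0.3119·3022.13 ≈ 4695.9045...
→ 4695.90.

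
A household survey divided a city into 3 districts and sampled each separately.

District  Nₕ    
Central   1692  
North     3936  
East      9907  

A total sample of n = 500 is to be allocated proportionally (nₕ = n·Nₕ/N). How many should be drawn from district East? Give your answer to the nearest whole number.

319

N = 1692 + 3936 + 9907 = 15535.
n_East = 500·9907/15535 = 318.861... → 319.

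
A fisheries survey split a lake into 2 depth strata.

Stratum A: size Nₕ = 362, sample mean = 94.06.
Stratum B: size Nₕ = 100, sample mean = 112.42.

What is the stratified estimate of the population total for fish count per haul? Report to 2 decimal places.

45291.72

Estimate total by summing Nₕ·x̄ₕ over strata.
362·94.06 + 100·112.42 = 34049.72 + 11242 = 45291.72.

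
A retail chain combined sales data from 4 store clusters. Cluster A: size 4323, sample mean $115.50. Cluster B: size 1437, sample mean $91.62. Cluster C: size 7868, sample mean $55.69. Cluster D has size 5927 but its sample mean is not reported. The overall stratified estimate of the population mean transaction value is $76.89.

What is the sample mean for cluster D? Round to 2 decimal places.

73.30

Σ Nₕx̄ₕ = N·μ, so 5927·x̄_D = 19555·76.89 − (4323·115.50 + 1437·91.62 + 7868·55.69).
= 1503583.95 − 1069133.36 = 434450.59.
x̄_D = 434450.59 / 5927 = 73.3003... → 73.30.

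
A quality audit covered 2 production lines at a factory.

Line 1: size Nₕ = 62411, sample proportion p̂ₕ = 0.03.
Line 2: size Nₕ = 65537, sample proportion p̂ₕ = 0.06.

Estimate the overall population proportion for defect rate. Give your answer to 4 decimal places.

Wₕ = Nₕ/N with N = 127948: 0.4878, 0.5122.
p̂_st = 0.4878·0.03 + 0.5122·0.06 ≈ 0.045366... → 0.0454.

0.0454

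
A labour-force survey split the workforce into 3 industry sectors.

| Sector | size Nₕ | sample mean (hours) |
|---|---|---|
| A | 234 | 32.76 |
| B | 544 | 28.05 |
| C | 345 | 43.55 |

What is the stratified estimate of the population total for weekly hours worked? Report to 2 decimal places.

Estimate total by summing Nₕ·x̄ₕ over strata.
234·32.76 + 544·28.05 + 345·43.55 = 7665.84 + 15259.2 + 15024.75 = 37949.79.

37949.79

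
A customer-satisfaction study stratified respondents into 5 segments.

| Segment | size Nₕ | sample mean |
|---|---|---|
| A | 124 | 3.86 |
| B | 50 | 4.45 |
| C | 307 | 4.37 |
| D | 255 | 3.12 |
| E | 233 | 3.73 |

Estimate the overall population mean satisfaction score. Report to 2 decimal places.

N = 969; weights Wₕ = Nₕ/N = (0.1280, 0.0516, 0.3168, 0.2632, 0.2405).
x̄_st = Σ Wₕ·x̄ₕ = 0.1280·3.86 + 0.0516·4.45 + 0.3168·4.37 + 0.2632·3.12 + 0.2405·3.73 ≈ 3.8260...
→ 3.83.

3.83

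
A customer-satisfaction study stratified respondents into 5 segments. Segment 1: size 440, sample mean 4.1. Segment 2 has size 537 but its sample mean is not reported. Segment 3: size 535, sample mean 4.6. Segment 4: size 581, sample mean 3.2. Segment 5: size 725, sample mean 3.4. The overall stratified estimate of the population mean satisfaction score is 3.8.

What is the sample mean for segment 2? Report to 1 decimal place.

Σ Nₕx̄ₕ = N·μ, so 537·x̄_2 = 2818·3.8 − (440·4.1 + 535·4.6 + 581·3.2 + 725·3.4).
= 10708.4 − 8589.2 = 2119.2.
x̄_2 = 2119.2 / 537 = 3.946... → 3.9.

3.9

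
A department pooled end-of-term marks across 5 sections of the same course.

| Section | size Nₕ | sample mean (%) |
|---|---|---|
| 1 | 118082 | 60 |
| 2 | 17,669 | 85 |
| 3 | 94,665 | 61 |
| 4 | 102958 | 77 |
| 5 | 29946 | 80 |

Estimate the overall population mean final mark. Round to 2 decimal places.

x̄_st = (Σ Nₕx̄ₕ) / (Σ Nₕ) = (118082·60 + 17669·85 + 94665·61 + 102958·77 + 29946·80) / 363320
= 24684796 / 363320 = 67.9423... → 67.94.

67.94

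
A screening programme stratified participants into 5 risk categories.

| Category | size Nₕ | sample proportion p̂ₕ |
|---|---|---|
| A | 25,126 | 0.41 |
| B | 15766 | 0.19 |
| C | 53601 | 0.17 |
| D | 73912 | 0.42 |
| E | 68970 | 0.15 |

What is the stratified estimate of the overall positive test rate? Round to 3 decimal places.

Wₕ = Nₕ/N with N = 237375: 0.1058, 0.0664, 0.2258, 0.3114, 0.2906.
p̂_st = 0.1058·0.41 + 0.0664·0.19 + 0.2258·0.17 + 0.3114·0.42 + 0.2906·0.15 ≈ 0.26876... → 0.269.

0.269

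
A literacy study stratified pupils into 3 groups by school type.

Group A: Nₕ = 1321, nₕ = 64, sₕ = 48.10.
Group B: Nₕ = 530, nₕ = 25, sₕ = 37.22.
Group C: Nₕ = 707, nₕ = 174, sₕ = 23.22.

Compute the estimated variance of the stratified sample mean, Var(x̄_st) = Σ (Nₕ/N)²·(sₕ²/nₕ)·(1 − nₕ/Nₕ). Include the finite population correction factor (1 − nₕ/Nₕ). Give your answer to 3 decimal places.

11.619

N = 2558. Term for each stratum: Wₕ²sₕ²/nₕ·(1−nₕ/Nₕ).
Var(x̄_st) = 9.173756 + 2.266621 + 0.178452 = 11.618829 → 11.619.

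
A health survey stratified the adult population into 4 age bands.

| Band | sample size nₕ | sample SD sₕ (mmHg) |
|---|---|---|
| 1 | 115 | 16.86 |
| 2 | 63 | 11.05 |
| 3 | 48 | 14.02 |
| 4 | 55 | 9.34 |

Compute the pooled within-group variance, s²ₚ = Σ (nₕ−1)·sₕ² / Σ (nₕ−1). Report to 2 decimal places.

Degrees of freedom: 114 + 62 + 47 + 54 = 277.
Σ(nₕ−1)sₕ² = 114·284.2596 + 62·122.1025 + 47·196.5604 + 54·87.2356 = 53925.0106.
s²ₚ = 53925.0106 / 277 = 194.6751... → 194.68.

194.68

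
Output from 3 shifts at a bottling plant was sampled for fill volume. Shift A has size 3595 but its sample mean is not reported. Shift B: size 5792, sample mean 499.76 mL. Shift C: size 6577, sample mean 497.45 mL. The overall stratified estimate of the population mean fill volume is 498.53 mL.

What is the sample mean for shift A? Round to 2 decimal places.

Σ Nₕx̄ₕ = N·μ, so 3595·x̄_A = 15964·498.53 − (5792·499.76 + 6577·497.45).
= 7958532.92 − 6166338.57 = 1792194.35.
x̄_A = 1792194.35 / 3595 = 498.5242... → 498.52.

498.52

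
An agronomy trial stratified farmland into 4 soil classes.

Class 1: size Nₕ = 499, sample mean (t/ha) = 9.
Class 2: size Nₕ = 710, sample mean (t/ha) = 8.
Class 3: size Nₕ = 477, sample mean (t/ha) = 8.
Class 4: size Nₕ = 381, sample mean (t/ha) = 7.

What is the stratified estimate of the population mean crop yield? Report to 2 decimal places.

N = 499 + 710 + 477 + 381 = 2067.
The stratified mean weights each stratum mean by its population share Nₕ/N.
Σ Nₕx̄ₕ = 499·9 + 710·8 + 477·8 + 381·7 = 4491 + 5680 + 3816 + 2667 = 16654.
Divide by N: 16654 / 2067 = 8.0571... → 8.06.

8.06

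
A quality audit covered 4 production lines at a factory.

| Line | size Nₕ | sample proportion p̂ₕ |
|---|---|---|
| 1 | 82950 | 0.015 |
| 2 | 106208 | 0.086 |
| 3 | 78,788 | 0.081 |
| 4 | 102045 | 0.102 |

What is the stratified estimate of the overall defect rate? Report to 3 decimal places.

0.073

Wₕ = Nₕ/N with N = 369991: 0.2242, 0.2871, 0.2129, 0.2758.
p̂_st = 0.2242·0.015 + 0.2871·0.086 + 0.2129·0.081 + 0.2758·0.102 ≈ 0.07343... → 0.073.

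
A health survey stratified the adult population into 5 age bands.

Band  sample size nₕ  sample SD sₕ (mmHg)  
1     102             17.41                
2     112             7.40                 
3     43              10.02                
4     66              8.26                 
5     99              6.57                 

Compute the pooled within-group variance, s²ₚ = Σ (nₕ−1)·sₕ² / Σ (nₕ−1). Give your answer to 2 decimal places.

Degrees of freedom: 101 + 111 + 42 + 65 + 98 = 417.
Σ(nₕ−1)sₕ² = 101·303.1081 + 111·54.76 + 42·100.4004 + 65·68.2276 + 98·43.1649 = 49574.0491.
s²ₚ = 49574.0491 / 417 = 118.8826... → 118.88.

118.88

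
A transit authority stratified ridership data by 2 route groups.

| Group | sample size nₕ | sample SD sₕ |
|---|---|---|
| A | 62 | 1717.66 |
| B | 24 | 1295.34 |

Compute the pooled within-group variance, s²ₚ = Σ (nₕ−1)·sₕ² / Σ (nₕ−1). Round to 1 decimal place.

2601946.9

Degrees of freedom: 61 + 23 = 84.
Σ(nₕ−1)sₕ² = 61·2950355.8756 + 23·1677905.7156 = 218563539.8704.
s²ₚ = 218563539.8704 / 84 = 2601946.903... → 2601946.9.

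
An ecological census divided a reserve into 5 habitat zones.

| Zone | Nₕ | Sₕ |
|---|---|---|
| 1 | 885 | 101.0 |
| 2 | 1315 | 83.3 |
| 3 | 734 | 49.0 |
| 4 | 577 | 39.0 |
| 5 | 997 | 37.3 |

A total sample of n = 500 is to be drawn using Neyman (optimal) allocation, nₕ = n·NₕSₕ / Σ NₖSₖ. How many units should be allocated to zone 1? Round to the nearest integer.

152

Σ NₕSₕ = 885·101.0 + 1315·83.3 + 734·49.0 + 577·39.0 + 997·37.3 = 294581.6.
Share for 1: 89385/294581.6 = 0.30343.
n_1 = 500 × 0.30343 = 151.715... → 152.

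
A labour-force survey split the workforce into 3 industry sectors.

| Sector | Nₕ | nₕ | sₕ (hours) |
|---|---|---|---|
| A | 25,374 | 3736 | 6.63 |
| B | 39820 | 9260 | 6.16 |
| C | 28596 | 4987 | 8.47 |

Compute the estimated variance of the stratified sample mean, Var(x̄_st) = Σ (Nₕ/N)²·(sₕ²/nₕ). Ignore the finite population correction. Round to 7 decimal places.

N = 93790. Term for each stratum: Wₕ²sₕ²/nₕ.
Var(x̄_st) = 0.0008611623 + 0.0007386520 + 0.0013372880 = 0.0029371023 → 0.0029371.

0.0029371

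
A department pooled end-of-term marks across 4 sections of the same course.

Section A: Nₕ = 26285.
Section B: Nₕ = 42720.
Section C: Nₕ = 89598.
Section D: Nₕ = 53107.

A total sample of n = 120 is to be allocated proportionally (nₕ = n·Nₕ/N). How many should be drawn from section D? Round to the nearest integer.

Share of section D = 53107/211710 = 0.25085.
Allocate 120 × 0.25085 = 30.102... → 30.

30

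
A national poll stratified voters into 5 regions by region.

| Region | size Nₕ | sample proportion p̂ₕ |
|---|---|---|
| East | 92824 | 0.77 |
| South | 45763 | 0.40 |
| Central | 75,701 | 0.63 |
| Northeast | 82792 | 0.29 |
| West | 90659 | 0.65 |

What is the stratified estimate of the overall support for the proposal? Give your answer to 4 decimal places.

N = 92824 + 45763 + 75701 + 82792 + 90659 = 387739.
Overall proportion = Σ (Nₕ/N)·p̂ₕ.
Σ Nₕp̂ₕ = 71474.48 + 18305.2 + 47691.63 + 24009.68 + 58928.35 = 220409.34.
220409.34 / 387739 = 0.568448... → 0.5684.

0.5684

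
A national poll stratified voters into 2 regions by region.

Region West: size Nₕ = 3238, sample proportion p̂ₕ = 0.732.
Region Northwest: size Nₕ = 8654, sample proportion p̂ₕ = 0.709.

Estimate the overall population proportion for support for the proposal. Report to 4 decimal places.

0.7153

Wₕ = Nₕ/N with N = 11892: 0.2723, 0.7277.
p̂_st = 0.2723·0.732 + 0.7277·0.709 ≈ 0.715263... → 0.7153.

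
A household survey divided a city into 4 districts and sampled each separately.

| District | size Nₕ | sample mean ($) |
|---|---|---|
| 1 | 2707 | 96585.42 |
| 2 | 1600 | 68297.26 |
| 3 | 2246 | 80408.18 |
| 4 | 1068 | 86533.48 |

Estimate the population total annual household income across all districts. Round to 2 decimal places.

Estimate total by summing Nₕ·x̄ₕ over strata.
2707·96585.42 + 1600·68297.26 + 2246·80408.18 + 1068·86533.48 = 261456731.94 + 109275616 + 180596772.28 + 92417756.64 = 643746876.86.

643746876.86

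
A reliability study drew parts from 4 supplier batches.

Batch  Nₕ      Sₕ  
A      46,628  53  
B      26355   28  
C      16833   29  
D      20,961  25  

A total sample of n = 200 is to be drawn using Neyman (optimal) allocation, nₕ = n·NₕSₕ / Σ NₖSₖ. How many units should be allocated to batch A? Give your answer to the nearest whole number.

A: NₕSₕ = 46628·53 = 2471284
B: NₕSₕ = 26355·28 = 737940
C: NₕSₕ = 16833·29 = 488157
D: NₕSₕ = 20961·25 = 524025
Σ NₕSₕ = 4221406.
n_A = 200·2471284/4221406 = 117.083... → 117.

117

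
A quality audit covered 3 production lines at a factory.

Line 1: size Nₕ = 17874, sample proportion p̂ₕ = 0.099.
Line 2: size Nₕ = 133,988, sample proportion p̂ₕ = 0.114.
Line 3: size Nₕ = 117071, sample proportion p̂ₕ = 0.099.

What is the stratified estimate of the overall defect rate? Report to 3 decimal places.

0.106

N = 17874 + 133988 + 117071 = 268933.
Overall proportion = Σ (Nₕ/N)·p̂ₕ.
Σ Nₕp̂ₕ = 1769.526 + 15274.632 + 11590.029 = 28634.187.
28634.187 / 268933 = 0.10647... → 0.106.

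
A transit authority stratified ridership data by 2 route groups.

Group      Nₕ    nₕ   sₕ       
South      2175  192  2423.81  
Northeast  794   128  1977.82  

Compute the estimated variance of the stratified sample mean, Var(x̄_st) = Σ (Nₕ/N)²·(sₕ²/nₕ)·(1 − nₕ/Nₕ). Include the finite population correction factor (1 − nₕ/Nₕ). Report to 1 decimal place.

16804.5

N = 2969; Wₕ = Nₕ/N.
group South: (2175/2969)²·2423.81²/192·(1 − 192/2175) = 14971.2305
group Northeast: (794/2969)²·1977.82²/128·(1 − 128/794) = 1833.3184
Sum = 16804.5489 → 16804.5.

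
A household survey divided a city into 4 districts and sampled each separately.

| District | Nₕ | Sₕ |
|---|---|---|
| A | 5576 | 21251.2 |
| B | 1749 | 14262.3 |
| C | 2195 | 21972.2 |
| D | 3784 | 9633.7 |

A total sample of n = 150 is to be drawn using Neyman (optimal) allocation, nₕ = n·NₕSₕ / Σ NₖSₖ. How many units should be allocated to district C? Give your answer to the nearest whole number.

32

Σ NₕSₕ = 5576·21251.2 + 1749·14262.3 + 2195·21972.2 + 3784·9633.7 = 228124353.7.
Share for C: 48228979/228124353.7 = 0.21142.
n_C = 150 × 0.21142 = 31.712... → 32.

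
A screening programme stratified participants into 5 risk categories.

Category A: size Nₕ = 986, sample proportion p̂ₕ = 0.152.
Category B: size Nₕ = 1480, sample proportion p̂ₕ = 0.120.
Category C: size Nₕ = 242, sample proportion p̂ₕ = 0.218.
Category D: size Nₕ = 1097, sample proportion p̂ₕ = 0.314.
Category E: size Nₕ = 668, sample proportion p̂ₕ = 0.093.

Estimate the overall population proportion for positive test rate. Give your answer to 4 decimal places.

0.1759

N = 986 + 1480 + 242 + 1097 + 668 = 4473.
Overall proportion = Σ (Nₕ/N)·p̂ₕ.
Σ Nₕp̂ₕ = 149.872 + 177.6 + 52.756 + 344.458 + 62.124 = 786.81.
786.81 / 4473 = 0.175902... → 0.1759.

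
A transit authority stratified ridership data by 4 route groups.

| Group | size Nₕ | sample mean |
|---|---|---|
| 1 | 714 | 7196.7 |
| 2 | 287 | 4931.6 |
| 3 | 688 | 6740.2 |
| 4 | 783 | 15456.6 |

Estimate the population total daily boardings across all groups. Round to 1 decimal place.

Estimate total by summing Nₕ·x̄ₕ over strata.
714·7196.7 + 287·4931.6 + 688·6740.2 + 783·15456.6 = 5138443.8 + 1415369.2 + 4637257.6 + 12102517.8 = 23293588.4.

23293588.4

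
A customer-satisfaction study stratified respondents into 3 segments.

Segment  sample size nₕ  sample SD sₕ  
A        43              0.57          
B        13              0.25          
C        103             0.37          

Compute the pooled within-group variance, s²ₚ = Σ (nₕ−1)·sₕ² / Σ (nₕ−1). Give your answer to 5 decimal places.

A: (43−1)·0.57² = 42·0.3249 = 13.6458
B: (13−1)·0.25² = 12·0.0625 = 0.75
C: (103−1)·0.37² = 102·0.1369 = 13.9638
Numerator = 28.3596; denominator = Σ(nₕ−1) = 156.
s²ₚ = 28.3596/156 = 0.1817923... → 0.18179.

0.18179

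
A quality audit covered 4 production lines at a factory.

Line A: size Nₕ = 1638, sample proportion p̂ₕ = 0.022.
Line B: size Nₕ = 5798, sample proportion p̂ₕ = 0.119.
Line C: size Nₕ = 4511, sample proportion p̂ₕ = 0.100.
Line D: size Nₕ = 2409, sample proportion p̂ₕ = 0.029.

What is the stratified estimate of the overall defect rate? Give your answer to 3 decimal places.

Wₕ = Nₕ/N with N = 14356: 0.1141, 0.4039, 0.3142, 0.1678.
p̂_st = 0.1141·0.022 + 0.4039·0.119 + 0.3142·0.100 + 0.1678·0.029 ≈ 0.08686... → 0.087.

0.087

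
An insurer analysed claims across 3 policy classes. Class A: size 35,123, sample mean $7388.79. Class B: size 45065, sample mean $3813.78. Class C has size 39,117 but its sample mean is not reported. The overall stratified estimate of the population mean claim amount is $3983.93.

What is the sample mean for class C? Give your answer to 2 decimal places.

1122.74

Σ Nₕx̄ₕ = N·μ, so 39117·x̄_C = 119305·3983.93 − (35123·7388.79 + 45065·3813.78).
= 475302768.65 − 431384466.87 = 43918301.78.
x̄_C = 43918301.78 / 39117 = 1122.7421... → 1122.74.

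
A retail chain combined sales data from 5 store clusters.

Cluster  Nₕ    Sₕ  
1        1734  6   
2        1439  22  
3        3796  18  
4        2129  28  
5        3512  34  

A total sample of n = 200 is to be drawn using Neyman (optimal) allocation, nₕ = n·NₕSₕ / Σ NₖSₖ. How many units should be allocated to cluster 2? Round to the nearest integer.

22

Σ NₕSₕ = 1734·6 + 1439·22 + 3796·18 + 2129·28 + 3512·34 = 289410.
Share for 2: 31658/289410 = 0.10939.
n_2 = 200 × 0.10939 = 21.878... → 22.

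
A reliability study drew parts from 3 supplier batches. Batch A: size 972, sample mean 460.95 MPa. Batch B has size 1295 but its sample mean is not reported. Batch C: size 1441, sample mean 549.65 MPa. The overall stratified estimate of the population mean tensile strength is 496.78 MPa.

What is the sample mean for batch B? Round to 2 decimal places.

464.84

N = 972 + 1295 + 1441 = 3708.
Overall total = μ·N = 496.78·3708 = 1842060.24.
Subtract the known strata: 972·460.95 + 1441·549.65 = 1240089.05.
Remaining total for batch B: 1842060.24 − 1240089.05 = 601971.19.
Divide by its size: 601971.19 / 1295 = 464.8426... → 464.84.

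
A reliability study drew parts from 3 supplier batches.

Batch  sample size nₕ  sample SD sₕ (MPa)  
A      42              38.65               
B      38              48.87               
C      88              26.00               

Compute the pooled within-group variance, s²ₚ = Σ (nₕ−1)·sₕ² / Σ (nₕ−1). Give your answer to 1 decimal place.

A: (42−1)·38.65² = 41·1493.8225 = 61246.7225
B: (38−1)·48.87² = 37·2388.2769 = 88366.2453
C: (88−1)·26.00² = 87·676 = 58812
Numerator = 208424.9678; denominator = Σ(nₕ−1) = 165.
s²ₚ = 208424.9678/165 = 1263.182... → 1263.2.

1263.2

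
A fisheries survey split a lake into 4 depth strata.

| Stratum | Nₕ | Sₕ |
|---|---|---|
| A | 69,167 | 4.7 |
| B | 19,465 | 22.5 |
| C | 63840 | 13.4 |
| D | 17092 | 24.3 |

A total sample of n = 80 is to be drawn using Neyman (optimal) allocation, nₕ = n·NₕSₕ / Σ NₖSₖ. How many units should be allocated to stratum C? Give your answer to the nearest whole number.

A: NₕSₕ = 69167·4.7 = 325084.9
B: NₕSₕ = 19465·22.5 = 437962.5
C: NₕSₕ = 63840·13.4 = 855456
D: NₕSₕ = 17092·24.3 = 415335.6
Σ NₕSₕ = 2033839.
n_C = 80·855456/2033839 = 33.649... → 34.

34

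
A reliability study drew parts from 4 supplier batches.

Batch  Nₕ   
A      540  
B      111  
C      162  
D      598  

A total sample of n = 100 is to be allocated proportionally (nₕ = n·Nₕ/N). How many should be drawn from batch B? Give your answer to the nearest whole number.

8

N = 540 + 111 + 162 + 598 = 1411.
n_B = 100·111/1411 = 7.867... → 8.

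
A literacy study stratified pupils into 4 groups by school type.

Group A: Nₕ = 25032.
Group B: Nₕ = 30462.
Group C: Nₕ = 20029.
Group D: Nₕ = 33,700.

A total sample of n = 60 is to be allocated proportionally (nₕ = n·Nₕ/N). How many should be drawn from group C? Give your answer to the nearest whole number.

11

N = 25032 + 30462 + 20029 + 33700 = 109223.
n_C = 60·20029/109223 = 11.003... → 11.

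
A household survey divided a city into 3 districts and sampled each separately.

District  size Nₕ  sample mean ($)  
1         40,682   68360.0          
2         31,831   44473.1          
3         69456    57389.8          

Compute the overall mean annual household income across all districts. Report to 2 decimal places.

N = 40682 + 31831 + 69456 = 141969.
Weight each subgroup mean by Nₕ/N and sum.
Σ Nₕx̄ₕ = 40682·68360.0 + 31831·44473.1 + 69456·57389.8 = 2781021520 + 1415623246.1 + 3986065948.8 = 8182710714.9.
Divide by N: 8182710714.9 / 141969 = 57637.3061... → 57637.31.

57637.31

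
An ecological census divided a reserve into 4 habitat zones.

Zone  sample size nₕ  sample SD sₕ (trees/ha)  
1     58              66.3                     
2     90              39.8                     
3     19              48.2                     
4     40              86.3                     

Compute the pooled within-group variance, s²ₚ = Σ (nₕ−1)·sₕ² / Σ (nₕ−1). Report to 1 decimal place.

3565.6

Degrees of freedom: 57 + 89 + 18 + 39 = 203.
Σ(nₕ−1)sₕ² = 57·4395.69 + 89·1584.04 + 18·2323.24 + 39·7447.69 = 723812.12.
s²ₚ = 723812.12 / 203 = 3565.577... → 3565.6.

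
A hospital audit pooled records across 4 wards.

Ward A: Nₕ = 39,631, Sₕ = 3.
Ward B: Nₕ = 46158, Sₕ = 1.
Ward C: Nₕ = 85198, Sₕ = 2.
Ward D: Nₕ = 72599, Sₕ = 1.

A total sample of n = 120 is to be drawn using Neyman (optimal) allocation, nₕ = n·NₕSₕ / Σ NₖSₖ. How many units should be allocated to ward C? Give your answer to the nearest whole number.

50

Σ NₕSₕ = 39631·3 + 46158·1 + 85198·2 + 72599·1 = 408046.
Share for C: 170396/408046 = 0.41759.
n_C = 120 × 0.41759 = 50.111... → 50.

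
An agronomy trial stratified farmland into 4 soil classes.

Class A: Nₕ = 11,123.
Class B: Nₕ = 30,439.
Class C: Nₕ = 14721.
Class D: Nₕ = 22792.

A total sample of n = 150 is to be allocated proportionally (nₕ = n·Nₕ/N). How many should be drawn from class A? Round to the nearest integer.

21

Share of class A = 11123/79075 = 0.14066.
Allocate 150 × 0.14066 = 21.100... → 21.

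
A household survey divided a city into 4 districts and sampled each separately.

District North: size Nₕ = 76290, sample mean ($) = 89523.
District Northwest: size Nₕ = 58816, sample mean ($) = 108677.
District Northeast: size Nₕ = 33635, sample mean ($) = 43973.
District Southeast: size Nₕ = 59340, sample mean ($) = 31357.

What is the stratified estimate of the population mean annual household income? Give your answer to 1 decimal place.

N = 228081; weights Wₕ = Nₕ/N = (0.3345, 0.2579, 0.1475, 0.2602).
x̄_st = Σ Wₕ·x̄ₕ = 0.3345·89523 + 0.2579·108677 + 0.1475·43973 + 0.2602·31357 ≈ 72611.977...
→ 72612.0.

72612.0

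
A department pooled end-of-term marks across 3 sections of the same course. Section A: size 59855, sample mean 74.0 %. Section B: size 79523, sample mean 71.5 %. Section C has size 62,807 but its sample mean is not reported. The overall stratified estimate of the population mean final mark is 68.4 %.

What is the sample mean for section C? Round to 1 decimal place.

Σ Nₕx̄ₕ = N·μ, so 62807·x̄_C = 202185·68.4 − (59855·74.0 + 79523·71.5).
= 13829454 − 10115164.5 = 3714289.5.
x̄_C = 3714289.5 / 62807 = 59.138... → 59.1.

59.1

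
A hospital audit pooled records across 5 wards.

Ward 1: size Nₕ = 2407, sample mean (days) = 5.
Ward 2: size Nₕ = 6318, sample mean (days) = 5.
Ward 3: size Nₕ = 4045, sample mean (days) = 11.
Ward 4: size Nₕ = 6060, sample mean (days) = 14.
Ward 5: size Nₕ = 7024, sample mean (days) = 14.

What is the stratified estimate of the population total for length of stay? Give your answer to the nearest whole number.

Estimate total by summing Nₕ·x̄ₕ over strata.
2407·5 + 6318·5 + 4045·11 + 6060·14 + 7024·14 = 12035 + 31590 + 44495 + 84840 + 98336 = 271296.

271296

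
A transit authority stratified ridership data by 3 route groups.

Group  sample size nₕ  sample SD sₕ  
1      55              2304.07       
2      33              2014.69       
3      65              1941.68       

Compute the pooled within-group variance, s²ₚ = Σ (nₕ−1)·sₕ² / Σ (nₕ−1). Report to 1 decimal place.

4385645.8

1: (55−1)·2304.07² = 54·5308738.5649 = 286671882.5046
2: (33−1)·2014.69² = 32·4058975.7961 = 129887225.4752
3: (65−1)·1941.68² = 64·3770121.2224 = 241287758.2336
Numerator = 657846866.2134; denominator = Σ(nₕ−1) = 150.
s²ₚ = 657846866.2134/150 = 4385645.775... → 4385645.8.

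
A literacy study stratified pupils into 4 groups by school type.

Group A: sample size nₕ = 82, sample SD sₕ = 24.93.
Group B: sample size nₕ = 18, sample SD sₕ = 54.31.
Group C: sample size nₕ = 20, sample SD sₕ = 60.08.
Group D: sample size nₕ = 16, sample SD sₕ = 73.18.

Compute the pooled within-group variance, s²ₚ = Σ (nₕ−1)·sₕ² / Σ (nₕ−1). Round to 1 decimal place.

1889.4

A: (82−1)·24.93² = 81·621.5049 = 50341.8969
B: (18−1)·54.31² = 17·2949.5761 = 50142.7937
C: (20−1)·60.08² = 19·3609.6064 = 68582.5216
D: (16−1)·73.18² = 15·5355.3124 = 80329.686
Numerator = 249396.8982; denominator = Σ(nₕ−1) = 132.
s²ₚ = 249396.8982/132 = 1889.370... → 1889.4.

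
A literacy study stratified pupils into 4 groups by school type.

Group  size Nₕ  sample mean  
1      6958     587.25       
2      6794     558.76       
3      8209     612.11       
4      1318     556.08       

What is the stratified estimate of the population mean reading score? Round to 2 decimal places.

585.94

N = 23279; weights Wₕ = Nₕ/N = (0.2989, 0.2919, 0.3526, 0.0566).
x̄_st = Σ Wₕ·x̄ₕ = 0.2989·587.25 + 0.2919·558.76 + 0.3526·612.11 + 0.0566·556.08 ≈ 585.9369...
→ 585.94.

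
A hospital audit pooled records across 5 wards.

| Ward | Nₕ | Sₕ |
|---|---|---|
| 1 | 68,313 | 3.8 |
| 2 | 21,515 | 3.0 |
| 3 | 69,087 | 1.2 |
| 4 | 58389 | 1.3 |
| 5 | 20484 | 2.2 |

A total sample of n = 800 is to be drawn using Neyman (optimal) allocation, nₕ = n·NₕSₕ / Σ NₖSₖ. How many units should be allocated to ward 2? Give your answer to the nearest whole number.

1: NₕSₕ = 68313·3.8 = 259589.4
2: NₕSₕ = 21515·3.0 = 64545
3: NₕSₕ = 69087·1.2 = 82904.4
4: NₕSₕ = 58389·1.3 = 75905.7
5: NₕSₕ = 20484·2.2 = 45064.8
Σ NₕSₕ = 528009.3.
n_2 = 800·64545/528009.3 = 97.794... → 98.

98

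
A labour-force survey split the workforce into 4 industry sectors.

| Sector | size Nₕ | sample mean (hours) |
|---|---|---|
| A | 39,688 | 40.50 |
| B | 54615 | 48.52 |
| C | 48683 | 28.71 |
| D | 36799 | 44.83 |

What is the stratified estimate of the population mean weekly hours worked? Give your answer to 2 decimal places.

40.63

x̄_st = (Σ Nₕx̄ₕ) / (Σ Nₕ) = (39688·40.50 + 54615·48.52 + 48683·28.71 + 36799·44.83) / 179785
= 7304671.9 / 179785 = 40.6300... → 40.63.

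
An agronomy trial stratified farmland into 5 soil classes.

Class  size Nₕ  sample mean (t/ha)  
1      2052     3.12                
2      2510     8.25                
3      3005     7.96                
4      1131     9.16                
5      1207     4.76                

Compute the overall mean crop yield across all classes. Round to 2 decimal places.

x̄_st = (Σ Nₕx̄ₕ) / (Σ Nₕ) = (2052·3.12 + 2510·8.25 + 3005·7.96 + 1131·9.16 + 1207·4.76) / 9905
= 67134.82 / 9905 = 6.7779... → 6.78.

6.78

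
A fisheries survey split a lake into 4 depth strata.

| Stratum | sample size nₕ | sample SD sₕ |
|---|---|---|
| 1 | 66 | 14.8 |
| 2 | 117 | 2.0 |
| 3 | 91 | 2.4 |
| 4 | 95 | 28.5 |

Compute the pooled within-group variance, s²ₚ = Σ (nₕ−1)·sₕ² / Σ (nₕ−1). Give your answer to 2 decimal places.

Degrees of freedom: 65 + 116 + 90 + 94 = 365.
Σ(nₕ−1)sₕ² = 65·219.04 + 116·4 + 90·5.76 + 94·812.25 = 91571.5.
s²ₚ = 91571.5 / 365 = 250.8808... → 250.88.

250.88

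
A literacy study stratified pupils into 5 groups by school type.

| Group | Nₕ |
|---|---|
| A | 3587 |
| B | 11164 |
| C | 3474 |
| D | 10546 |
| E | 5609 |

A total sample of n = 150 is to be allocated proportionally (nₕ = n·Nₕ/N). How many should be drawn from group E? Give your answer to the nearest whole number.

N = 3587 + 11164 + 3474 + 10546 + 5609 = 34380.
n_E = 150·5609/34380 = 24.472... → 24.

24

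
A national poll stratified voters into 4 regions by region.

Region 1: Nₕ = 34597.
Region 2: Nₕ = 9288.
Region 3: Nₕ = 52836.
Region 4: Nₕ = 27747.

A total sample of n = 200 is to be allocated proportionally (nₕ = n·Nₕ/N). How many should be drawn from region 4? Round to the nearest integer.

45

Share of region 4 = 27747/124468 = 0.22292.
Allocate 200 × 0.22292 = 44.585... → 45.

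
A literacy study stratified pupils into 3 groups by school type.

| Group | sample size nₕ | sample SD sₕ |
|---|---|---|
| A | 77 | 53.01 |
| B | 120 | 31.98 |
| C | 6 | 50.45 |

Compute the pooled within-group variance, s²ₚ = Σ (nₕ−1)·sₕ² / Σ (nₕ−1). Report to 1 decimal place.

Degrees of freedom: 76 + 119 + 5 = 200.
Σ(nₕ−1)sₕ² = 76·2810.0601 + 119·1022.7204 + 5·2545.2025 = 347994.3077.
s²ₚ = 347994.3077 / 200 = 1739.972... → 1740.0.

1740.0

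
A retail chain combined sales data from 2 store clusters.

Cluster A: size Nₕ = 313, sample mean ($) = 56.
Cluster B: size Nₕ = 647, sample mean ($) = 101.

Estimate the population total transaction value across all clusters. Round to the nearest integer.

A: 313·56 = 17528
B: 647·101 = 65347
τ̂ = Σ Nₕx̄ₕ = 82875.

82875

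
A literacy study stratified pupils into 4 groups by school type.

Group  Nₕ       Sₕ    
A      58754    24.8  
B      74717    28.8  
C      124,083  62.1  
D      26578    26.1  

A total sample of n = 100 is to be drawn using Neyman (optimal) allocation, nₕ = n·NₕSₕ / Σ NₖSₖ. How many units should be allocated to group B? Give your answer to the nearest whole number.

Σ NₕSₕ = 58754·24.8 + 74717·28.8 + 124083·62.1 + 26578·26.1 = 12008188.9.
Share for B: 2151849.6/12008188.9 = 0.17920.
n_B = 100 × 0.17920 = 17.920... → 18.

18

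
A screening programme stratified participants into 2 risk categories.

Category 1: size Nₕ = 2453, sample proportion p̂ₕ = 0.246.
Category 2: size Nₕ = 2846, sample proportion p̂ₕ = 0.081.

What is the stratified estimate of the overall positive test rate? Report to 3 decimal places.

Wₕ = Nₕ/N with N = 5299: 0.4629, 0.5371.
p̂_st = 0.4629·0.246 + 0.5371·0.081 ≈ 0.15738... → 0.157.

0.157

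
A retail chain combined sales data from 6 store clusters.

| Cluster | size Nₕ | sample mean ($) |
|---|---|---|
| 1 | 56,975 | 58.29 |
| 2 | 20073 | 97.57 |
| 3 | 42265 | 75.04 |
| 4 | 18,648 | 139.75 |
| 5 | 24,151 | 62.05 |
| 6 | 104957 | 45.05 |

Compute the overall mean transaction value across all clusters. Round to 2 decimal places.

N = 56975 + 20073 + 42265 + 18648 + 24151 + 104957 = 267069.
Overall mean = Σ (Nₕ/N)·x̄ₕ — weight by population share, not a simple average.
Σ Nₕx̄ₕ = 56975·58.29 + 20073·97.57 + 42265·75.04 + 18648·139.75 + 24151·62.05 + 104957·45.05 = 3321072.75 + 1958522.61 + 3171565.6 + 2606058 + 1498569.55 + 4728312.85 = 17284101.36.
Divide by N: 17284101.36 / 267069 = 64.7177... → 64.72.

64.72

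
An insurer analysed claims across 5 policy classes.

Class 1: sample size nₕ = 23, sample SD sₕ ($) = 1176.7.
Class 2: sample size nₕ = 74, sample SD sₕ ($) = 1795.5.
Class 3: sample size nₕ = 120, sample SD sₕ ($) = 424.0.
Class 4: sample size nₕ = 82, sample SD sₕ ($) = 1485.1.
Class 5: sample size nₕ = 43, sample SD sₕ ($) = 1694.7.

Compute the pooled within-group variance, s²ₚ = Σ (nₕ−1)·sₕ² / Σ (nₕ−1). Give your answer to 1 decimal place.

Degrees of freedom: 22 + 73 + 119 + 81 + 42 = 337.
Σ(nₕ−1)sₕ² = 22·1384622.89 + 73·3223820.25 + 119·179776 + 81·2205522.01 + 42·2872008.09 = 586465548.42.
s²ₚ = 586465548.42 / 337 = 1740253.853... → 1740253.9.

1740253.9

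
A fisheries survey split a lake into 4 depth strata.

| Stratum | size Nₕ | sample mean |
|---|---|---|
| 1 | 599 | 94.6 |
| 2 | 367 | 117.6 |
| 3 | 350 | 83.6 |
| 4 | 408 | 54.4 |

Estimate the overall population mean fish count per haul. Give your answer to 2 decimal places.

N = 1724; weights Wₕ = Nₕ/N = (0.3474, 0.2129, 0.2030, 0.2367).
x̄_st = Σ Wₕ·x̄ₕ = 0.3474·94.6 + 0.2129·117.6 + 0.2030·83.6 + 0.2367·54.4 ≈ 87.7493...
→ 87.75.

87.75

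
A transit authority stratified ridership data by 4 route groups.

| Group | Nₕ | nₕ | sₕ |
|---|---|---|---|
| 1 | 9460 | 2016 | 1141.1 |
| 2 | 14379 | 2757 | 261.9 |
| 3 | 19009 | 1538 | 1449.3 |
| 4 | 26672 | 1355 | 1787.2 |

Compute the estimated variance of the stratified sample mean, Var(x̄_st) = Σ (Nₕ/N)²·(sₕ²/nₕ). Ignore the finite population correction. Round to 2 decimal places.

N = 69520; Wₕ = Nₕ/N.
group 1: (9460/69520)²·1141.1²/2016 = 11.95968
group 2: (14379/69520)²·261.9²/2757 = 1.06432
group 3: (19009/69520)²·1449.3²/1538 = 102.10788
group 4: (26672/69520)²·1787.2²/1355 = 346.97538
Sum = 462.10726 → 462.11.

462.11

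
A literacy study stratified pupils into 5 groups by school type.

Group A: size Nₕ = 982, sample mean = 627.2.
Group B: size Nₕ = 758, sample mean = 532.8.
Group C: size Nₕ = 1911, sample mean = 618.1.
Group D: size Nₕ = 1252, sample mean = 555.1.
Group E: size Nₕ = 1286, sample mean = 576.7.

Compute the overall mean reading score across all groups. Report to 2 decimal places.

N = 982 + 758 + 1911 + 1252 + 1286 = 6189.
The stratified mean weights each stratum mean by its population share Nₕ/N.
Σ Nₕx̄ₕ = 982·627.2 + 758·532.8 + 1911·618.1 + 1252·555.1 + 1286·576.7 = 615910.4 + 403862.4 + 1181189.1 + 694985.2 + 741636.2 = 3637583.3.
Divide by N: 3637583.3 / 6189 = 587.7498... → 587.75.

587.75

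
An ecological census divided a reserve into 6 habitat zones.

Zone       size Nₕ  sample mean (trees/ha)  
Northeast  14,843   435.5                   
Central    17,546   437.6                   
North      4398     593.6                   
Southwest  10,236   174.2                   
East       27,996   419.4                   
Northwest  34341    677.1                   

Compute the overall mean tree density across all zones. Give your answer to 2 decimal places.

489.48

x̄_st = (Σ Nₕx̄ₕ) / (Σ Nₕ) = (14843·435.5 + 17546·437.6 + 4398·593.6 + 10236·174.2 + 27996·419.4 + 34341·677.1) / 109360
= 53529833.6 / 109360 = 489.4828... → 489.48.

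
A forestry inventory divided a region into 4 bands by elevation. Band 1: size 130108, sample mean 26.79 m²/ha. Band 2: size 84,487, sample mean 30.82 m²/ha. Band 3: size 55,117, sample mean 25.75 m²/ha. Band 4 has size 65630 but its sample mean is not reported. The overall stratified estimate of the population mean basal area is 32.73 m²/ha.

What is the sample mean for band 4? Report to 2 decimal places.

52.83

N = 130108 + 84487 + 55117 + 65630 = 335342.
Overall total = μ·N = 32.73·335342 = 10975743.66.
Subtract the known strata: 130108·26.79 + 84487·30.82 + 55117·25.75 = 7508745.41.
Remaining total for band 4: 10975743.66 − 7508745.41 = 3466998.25.
Divide by its size: 3466998.25 / 65630 = 52.8264... → 52.83.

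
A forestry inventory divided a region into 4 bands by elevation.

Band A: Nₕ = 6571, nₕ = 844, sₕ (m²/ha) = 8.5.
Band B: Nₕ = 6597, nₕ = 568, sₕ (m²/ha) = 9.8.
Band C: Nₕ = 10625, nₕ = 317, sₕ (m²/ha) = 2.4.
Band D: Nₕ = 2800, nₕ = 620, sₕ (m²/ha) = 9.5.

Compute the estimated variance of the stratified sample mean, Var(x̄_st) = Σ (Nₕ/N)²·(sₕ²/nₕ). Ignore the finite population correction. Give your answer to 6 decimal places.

0.020146

N = 26593. Term for each stratum: Wₕ²sₕ²/nₕ.
Var(x̄_st) = 0.005226653 + 0.010405480 + 0.002900591 + 0.001613752 = 0.020146476 → 0.020146.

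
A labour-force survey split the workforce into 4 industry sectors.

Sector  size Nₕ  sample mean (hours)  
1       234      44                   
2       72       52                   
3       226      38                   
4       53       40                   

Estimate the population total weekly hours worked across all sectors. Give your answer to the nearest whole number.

1: 234·44 = 10296
2: 72·52 = 3744
3: 226·38 = 8588
4: 53·40 = 2120
τ̂ = Σ Nₕx̄ₕ = 24748.

24748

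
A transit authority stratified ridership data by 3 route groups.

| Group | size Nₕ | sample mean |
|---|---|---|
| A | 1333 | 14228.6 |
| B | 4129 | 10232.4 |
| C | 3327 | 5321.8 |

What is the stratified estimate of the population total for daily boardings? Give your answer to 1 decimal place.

Estimate total by summing Nₕ·x̄ₕ over strata.
1333·14228.6 + 4129·10232.4 + 3327·5321.8 = 18966723.8 + 42249579.6 + 17705628.6 = 78921932.0.

78921932.0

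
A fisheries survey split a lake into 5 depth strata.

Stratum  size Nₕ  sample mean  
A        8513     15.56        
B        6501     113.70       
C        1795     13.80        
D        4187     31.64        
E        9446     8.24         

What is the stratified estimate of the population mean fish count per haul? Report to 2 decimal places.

36.35

x̄_st = (Σ Nₕx̄ₕ) / (Σ Nₕ) = (8513·15.56 + 6501·113.70 + 1795·13.80 + 4187·31.64 + 9446·8.24) / 30442
= 1106708.7 / 30442 = 36.3547... → 36.35.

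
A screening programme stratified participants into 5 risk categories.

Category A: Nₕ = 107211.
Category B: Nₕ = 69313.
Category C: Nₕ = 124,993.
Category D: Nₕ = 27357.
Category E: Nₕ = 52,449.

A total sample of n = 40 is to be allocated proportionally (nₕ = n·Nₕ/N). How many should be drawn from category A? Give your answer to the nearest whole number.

Share of category A = 107211/381323 = 0.28116.
Allocate 40 × 0.28116 = 11.246... → 11.

11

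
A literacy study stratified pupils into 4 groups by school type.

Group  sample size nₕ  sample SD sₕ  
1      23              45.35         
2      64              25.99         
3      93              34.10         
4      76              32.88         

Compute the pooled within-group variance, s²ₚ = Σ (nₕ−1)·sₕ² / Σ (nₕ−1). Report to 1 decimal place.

1094.7

1: (23−1)·45.35² = 22·2056.6225 = 45245.695
2: (64−1)·25.99² = 63·675.4801 = 42555.2463
3: (93−1)·34.10² = 92·1162.81 = 106978.52
4: (76−1)·32.88² = 75·1081.0944 = 81082.08
Numerator = 275861.5413; denominator = Σ(nₕ−1) = 252.
s²ₚ = 275861.5413/252 = 1094.689... → 1094.7.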